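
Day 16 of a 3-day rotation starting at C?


Shifts: A, B, C
Start: C (index 2)
Day 16: (2 + 16 - 1) mod 3
= 17 mod 3
= 2
Index 2 → shift C

Shift C


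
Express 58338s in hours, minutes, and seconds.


16h 12m 18s

Hours: 58338 ÷ 3600 = 16 remainder 738
Minutes: 738 ÷ 60 = 12 remainder 18
Seconds: 18


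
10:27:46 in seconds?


37666 seconds

Hours: 10 × 3600 = 36000
Minutes: 27 × 60 = 1620
Seconds: 46
Total = 36000 + 1620 + 46 = 37666


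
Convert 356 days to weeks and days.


50 weeks 6 days

Weeks: 356 ÷ 7 = 50 remainder 6


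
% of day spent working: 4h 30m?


Time: 270 minutes
Day: 1440 minutes
Percentage = (270/1440) × 100 ≈ 18.8%

18.8%


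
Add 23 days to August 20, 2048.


Start: August 20, 2048
Add 23 days
August 20 → September 1: 31 - 20 + 1 = 12 days (23 - 12 = 11 left)
September 1 + 11 = September 12, 2048

September 12, 2048


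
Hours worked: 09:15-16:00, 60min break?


Total time = (16×60+0) - (9×60+15)
= 960 - 555 = 405 min
Minus break: 405 - 60 = 345 min
= 5h 45m

5h 45m (345 minutes)


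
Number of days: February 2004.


Month: February (month 2)
February: 28 or 29 (leap year)
2004 leap year? Yes

29 days


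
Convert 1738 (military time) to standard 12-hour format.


5:38 PM

Hour: 17
17 - 12 = 5 → PM


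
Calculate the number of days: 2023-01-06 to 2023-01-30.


From January 6, 2023 to January 30, 2023
Same month: 30 - 6 = 24 days

24 days


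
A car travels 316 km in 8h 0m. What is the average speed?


Distance: 316 km
Time: 8 hours
Speed = 316 / 8 = 39.5 km/h

39.5 km/h


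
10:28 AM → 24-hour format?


Input: 10:28 AM
AM hour stays: 10

10:28


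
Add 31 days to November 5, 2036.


December 6, 2036

Start: November 5, 2036
Add 31 days
November 5 → December 1: 30 - 5 + 1 = 26 days (31 - 26 = 5 left)
December 1 + 5 = December 6, 2036


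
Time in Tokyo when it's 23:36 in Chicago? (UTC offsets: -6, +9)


Time difference = UTC+9 - UTC-6 = +15 hours
New hour = (23 + 15) mod 24
= 38 mod 24 = 14
Minutes unchanged → 14:36; 38 ≥ 24 → next day

14:36 (next day)


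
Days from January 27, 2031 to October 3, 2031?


From January 27, 2031 to October 3, 2031
Rest of January 2031: 31 - 27 = 4
Full months: February 2031 28, March 31, April 30, May 31, June 30, July 31, August 31, September 30
Days into October 2031: 3
Total = 4 + 28 + 31 + 30 + 31 + 30 + 31 + 31 + 30 + 3 = 249 days

249 days


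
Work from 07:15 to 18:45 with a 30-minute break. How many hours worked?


Total time = (18×60+45) - (7×60+15)
= 1125 - 435 = 690 min
Minus break: 690 - 30 = 660 min
= 11h 0m

11h 0m (660 minutes)


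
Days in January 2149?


Month: January (month 1)
January has 31 days

31 days


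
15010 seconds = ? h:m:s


4h 10m 10s

Hours: 15010 ÷ 3600 = 4 remainder 610
Minutes: 610 ÷ 60 = 10 remainder 10
Seconds: 10


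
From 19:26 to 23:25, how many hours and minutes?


3h 59m

End time in minutes: 23×60 + 25 = 1405
Start time in minutes: 19×60 + 26 = 1166
Difference = 1405 - 1166 = 239 minutes
= 3 hours 59 minutes


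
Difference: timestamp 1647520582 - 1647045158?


475424 seconds (132.1 hours / 5.50 days)

Difference = 1647520582 - 1647045158 = 475424 seconds
In hours: 475424 / 3600 ≈ 132.1
In days: 475424 / 86400 ≈ 5.50


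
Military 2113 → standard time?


Hour: 21
21 - 12 = 9 → PM

9:13 PM


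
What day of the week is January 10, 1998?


Zeller's congruence:
q=10, m=13, k=97, j=19
h = (10 + ⌊13×14/5⌋ + 97 + ⌊97/4⌋ + ⌊19/4⌋ - 2×19) mod 7
= (10 + 36 + 97 + 24 + 4 - 38) mod 7
= 133 mod 7 = 0
h=0 → Saturday

Saturday


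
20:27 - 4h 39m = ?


Start: 1227 minutes from midnight
Subtract: 279 minutes
Remaining: 1227 - 279 = 948
Hours: 15, Minutes: 48

15:48


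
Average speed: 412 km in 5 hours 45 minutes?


71.7 km/h

Distance: 412 km
Time: 5h 45m = 345 min = 345/60 = 23/4 hours
Speed = 412 ÷ (23/4) = 412 × 4 / 23 = 1648/23 ≈ 71.7 km/h


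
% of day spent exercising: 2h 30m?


10.4%

Time: 150 minutes
Day: 1440 minutes
Percentage = (150/1440) × 100 ≈ 10.4%


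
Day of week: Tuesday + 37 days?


Thursday

Start: Tuesday (index 1)
(1 + 37) mod 7
= 38 mod 7
= 3
Index 3 → Thursday


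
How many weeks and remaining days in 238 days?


34 weeks 0 days

Weeks: 238 ÷ 7 = 34 remainder 0


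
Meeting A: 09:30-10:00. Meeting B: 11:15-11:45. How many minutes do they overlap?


Meeting A: 570-600 (in minutes from midnight)
Meeting B: 675-705
Overlap start = max(570, 675) = 675
Overlap end = min(600, 705) = 600
Overlap = max(0, 600 - 675) = 0 min

0 minutes


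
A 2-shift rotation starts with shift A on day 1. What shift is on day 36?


Shift B

Shifts: A, B
Start: A (index 0)
Day 36: (0 + 36 - 1) mod 2
= 35 mod 2
= 1
Index 1 → shift B


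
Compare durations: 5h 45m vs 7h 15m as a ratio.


Duration 1: 345 minutes
Duration 2: 435 minutes
Ratio = 345:435
GCD = 15
Simplified = 23:29
As a decimal: 23/29 ≈ 0.79

23:29 (0.79)


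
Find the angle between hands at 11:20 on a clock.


140.0°

Hour hand = 11×30 + 20×0.5 = 340.0°
Minute hand = 20×6 = 120°
Difference = |340.0 - 120| = 220.0°
Since > 180°: 360 - 220.0 = 140.0°


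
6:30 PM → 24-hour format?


Input: 6:30 PM
PM: 6 + 12 = 18

18:30


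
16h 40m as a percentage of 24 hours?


Total minutes: 16×60 + 40 = 1000
Day = 24×60 = 1440 minutes
Fraction = 1000/1440 ≈ 0.6944
As a percentage: 1000/1440 × 100 ≈ 69.44%

0.6944 (69.44%)


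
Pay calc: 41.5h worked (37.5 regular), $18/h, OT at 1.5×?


$783.00

Regular: 37.5h × $18 = $675.00
Overtime: 41.5 - 37.5 = 4.0h
OT pay: 4.0h × $18 × 1.5 = $108.00
Total = $675.00 + $108.00 = $783.00


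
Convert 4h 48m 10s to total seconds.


Hours: 4 × 3600 = 14400
Minutes: 48 × 60 = 2880
Seconds: 10
Total = 14400 + 2880 + 10 = 17290

17290 seconds


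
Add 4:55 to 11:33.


16:28

Start: 693 minutes from midnight
Add: 295 minutes
Total: 988 minutes
Hours: 988 ÷ 60 = 16 remainder 28


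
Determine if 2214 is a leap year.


Rules: divisible by 4 AND (not by 100 OR by 400)
2214 ÷ 4 = 553 remainder 2 → not divisible by 4
Not divisible by 4 → not a leap year

No


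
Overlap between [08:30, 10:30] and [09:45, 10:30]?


45 minutes

Meeting A: 510-630 (in minutes from midnight)
Meeting B: 585-630
Overlap start = max(510, 585) = 585
Overlap end = min(630, 630) = 630
Overlap = max(0, 630 - 585) = 45 min


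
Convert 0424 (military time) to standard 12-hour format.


Hour: 4
4 < 12 → AM

4:24 AM


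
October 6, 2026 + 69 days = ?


December 14, 2026

Start: October 6, 2026
Add 69 days
October 6 → November 1: 31 - 6 + 1 = 26 days (69 - 26 = 43 left)
November 1 → December 1: 30 - 1 + 1 = 30 days (43 - 30 = 13 left)
December 1 + 13 = December 14, 2026


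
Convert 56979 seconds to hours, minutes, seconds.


Hours: 56979 ÷ 3600 = 15 remainder 2979
Minutes: 2979 ÷ 60 = 49 remainder 39
Seconds: 39

15h 49m 39s


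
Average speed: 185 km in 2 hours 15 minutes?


Distance: 185 km
Time: 2h 15m = 135 min = 135/60 = 9/4 hours
Speed = 185 ÷ (9/4) = 185 × 4 / 9 = 740/9 ≈ 82.2 km/h

82.2 km/h


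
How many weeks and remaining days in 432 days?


61 weeks 5 days

Weeks: 432 ÷ 7 = 61 remainder 5


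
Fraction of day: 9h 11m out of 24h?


0.3826 (38.26%)

Total minutes: 9×60 + 11 = 551
Day = 24×60 = 1440 minutes
Fraction = 551/1440 ≈ 0.3826
As a percentage: 551/1440 × 100 ≈ 38.26%


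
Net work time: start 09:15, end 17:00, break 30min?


Total time = (17×60+0) - (9×60+15)
= 1020 - 555 = 465 min
Minus break: 465 - 30 = 435 min
= 7h 15m

7h 15m (435 minutes)


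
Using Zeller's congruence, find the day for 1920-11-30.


Tuesday

Zeller's congruence:
q=30, m=11, k=20, j=19
h = (30 + ⌊13×12/5⌋ + 20 + ⌊20/4⌋ + ⌊19/4⌋ - 2×19) mod 7
= (30 + 31 + 20 + 5 + 4 - 38) mod 7
= 52 mod 7 = 3
h=3 → Tuesday


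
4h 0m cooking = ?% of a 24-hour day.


16.7%

Time: 240 minutes
Day: 1440 minutes
Percentage = (240/1440) × 100 ≈ 16.7%


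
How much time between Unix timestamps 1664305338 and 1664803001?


497663 seconds (138.2 hours / 5.76 days)

Difference = 1664803001 - 1664305338 = 497663 seconds
In hours: 497663 / 3600 ≈ 138.2
In days: 497663 / 86400 ≈ 5.76


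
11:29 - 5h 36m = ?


Start: 689 minutes from midnight
Subtract: 336 minutes
Remaining: 689 - 336 = 353
Hours: 5, Minutes: 53

05:53


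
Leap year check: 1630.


No

Rules: divisible by 4 AND (not by 100 OR by 400)
1630 ÷ 4 = 407 remainder 2 → not divisible by 4
Not divisible by 4 → not a leap year


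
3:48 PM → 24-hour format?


Input: 3:48 PM
PM: 3 + 12 = 15

15:48


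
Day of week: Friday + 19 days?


Start: Friday (index 4)
(4 + 19) mod 7
= 23 mod 7
= 2
Index 2 → Wednesday

Wednesday


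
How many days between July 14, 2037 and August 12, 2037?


From July 14, 2037 to August 12, 2037
Rest of July 2037: 31 - 14 = 17
Days into August 2037: 12
Total = 17 + 12 = 29 days

29 days


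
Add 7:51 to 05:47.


Start: 347 minutes from midnight
Add: 471 minutes
Total: 818 minutes
Hours: 818 ÷ 60 = 13 remainder 38

13:38


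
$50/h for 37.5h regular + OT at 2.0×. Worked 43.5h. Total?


$2475.00

Regular: 37.5h × $50 = $1875.00
Overtime: 43.5 - 37.5 = 6.0h
OT pay: 6.0h × $50 × 2.0 = $600.00
Total = $1875.00 + $600.00 = $2475.00


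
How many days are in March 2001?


Month: March (month 3)
March has 31 days

31 days


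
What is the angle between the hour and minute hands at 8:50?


35.0°

Hour hand = 8×30 + 50×0.5 = 265.0°
Minute hand = 50×6 = 300°
Difference = |265.0 - 300| = 35.0°


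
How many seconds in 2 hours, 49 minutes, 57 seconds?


Hours: 2 × 3600 = 7200
Minutes: 49 × 60 = 2940
Seconds: 57
Total = 7200 + 2940 + 57 = 10197

10197 seconds


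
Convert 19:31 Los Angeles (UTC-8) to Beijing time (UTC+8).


11:31 (next day)

Time difference = UTC+8 - UTC-8 = +16 hours
New hour = (19 + 16) mod 24
= 35 mod 24 = 11
Minutes unchanged → 11:31; 35 ≥ 24 → next day


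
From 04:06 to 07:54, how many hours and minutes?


End time in minutes: 7×60 + 54 = 474
Start time in minutes: 4×60 + 6 = 246
Difference = 474 - 246 = 228 minutes
= 3 hours 48 minutes

3h 48m


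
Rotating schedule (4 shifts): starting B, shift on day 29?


Shifts: A, B, C, D
Start: B (index 1)
Day 29: (1 + 29 - 1) mod 4
= 29 mod 4
= 1
Index 1 → shift B

Shift B


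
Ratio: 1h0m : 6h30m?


2:13 (0.15)

Duration 1: 60 minutes
Duration 2: 390 minutes
Ratio = 60:390
GCD = 30
Simplified = 2:13
As a decimal: 2/13 ≈ 0.15


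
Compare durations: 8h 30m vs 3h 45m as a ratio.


Duration 1: 510 minutes
Duration 2: 225 minutes
Ratio = 510:225
GCD = 15
Simplified = 34:15
As a decimal: 34/15 ≈ 2.27

34:15 (2.27)


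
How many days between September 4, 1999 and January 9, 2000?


127 days

From September 4, 1999 to January 9, 2000
Rest of September 1999: 30 - 4 = 26
Full months: October 31, November 30, December 31
Days into January 2000: 9
Total = 26 + 31 + 30 + 31 + 9 = 127 days


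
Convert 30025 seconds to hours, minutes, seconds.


Hours: 30025 ÷ 3600 = 8 remainder 1225
Minutes: 1225 ÷ 60 = 20 remainder 25
Seconds: 25

8h 20m 25s


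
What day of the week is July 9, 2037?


Zeller's congruence:
q=9, m=7, k=37, j=20
h = (9 + ⌊13×8/5⌋ + 37 + ⌊37/4⌋ + ⌊20/4⌋ - 2×20) mod 7
= (9 + 20 + 37 + 9 + 5 - 40) mod 7
= 40 mod 7 = 5
h=5 → Thursday

Thursday


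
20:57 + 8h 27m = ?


Start: 1257 minutes from midnight
Add: 507 minutes
Total: 1764 minutes
Hours: 1764 ÷ 60 = 29 remainder 24
29 ≥ 24 → 29 - 24 = 5 (next day)

05:24 (next day)


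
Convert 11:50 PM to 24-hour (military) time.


23:50

Input: 11:50 PM
PM: 11 + 12 = 23


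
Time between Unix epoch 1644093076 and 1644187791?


94715 seconds (26.3 hours / 1.10 days)

Difference = 1644187791 - 1644093076 = 94715 seconds
In hours: 94715 / 3600 ≈ 26.3
In days: 94715 / 86400 ≈ 1.10


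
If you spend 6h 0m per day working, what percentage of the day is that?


Time: 360 minutes
Day: 1440 minutes
Percentage = (360/1440) × 100 = 25.0%

25.0%


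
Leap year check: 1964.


Yes

Rules: divisible by 4 AND (not by 100 OR by 400)
1964 ÷ 4 = 491 exactly → divisible by 4
1964 ÷ 100 = 19 remainder 64 → not divisible by 100
Divisible by 4 but not by 100 → leap year


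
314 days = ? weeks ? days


Weeks: 314 ÷ 7 = 44 remainder 6

44 weeks 6 days


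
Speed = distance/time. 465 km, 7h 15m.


Distance: 465 km
Time: 7h 15m = 435 min = 435/60 = 29/4 hours
Speed = 465 ÷ (29/4) = 465 × 4 / 29 = 1860/29 ≈ 64.1 km/h

64.1 km/h


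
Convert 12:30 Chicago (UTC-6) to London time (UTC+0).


Time difference = UTC+0 - UTC-6 = +6 hours
New hour = (12 + 6) mod 24
= 18 mod 24 = 18
Minutes unchanged → 18:30

18:30


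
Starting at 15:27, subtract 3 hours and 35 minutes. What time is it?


Start: 927 minutes from midnight
Subtract: 215 minutes
Remaining: 927 - 215 = 712
Hours: 11, Minutes: 52

11:52


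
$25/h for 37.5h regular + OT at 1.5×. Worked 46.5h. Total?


Regular: 37.5h × $25 = $937.50
Overtime: 46.5 - 37.5 = 9.0h
OT pay: 9.0h × $25 × 1.5 = $337.50
Total = $937.50 + $337.50 = $1275.00

$1275.00


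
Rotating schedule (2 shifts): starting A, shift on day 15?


Shift A

Shifts: A, B
Start: A (index 0)
Day 15: (0 + 15 - 1) mod 2
= 14 mod 2
= 0
Index 0 → shift A


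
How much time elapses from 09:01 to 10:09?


1h 8m

End time in minutes: 10×60 + 9 = 609
Start time in minutes: 9×60 + 1 = 541
Difference = 609 - 541 = 68 minutes
= 1 hours 8 minutes


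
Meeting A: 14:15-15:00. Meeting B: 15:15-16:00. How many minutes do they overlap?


Meeting A: 855-900 (in minutes from midnight)
Meeting B: 915-960
Overlap start = max(855, 915) = 915
Overlap end = min(900, 960) = 900
Overlap = max(0, 900 - 915) = 0 min

0 minutes


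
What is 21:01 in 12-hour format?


9:01 PM

Hour: 21
21 - 12 = 9 → PM


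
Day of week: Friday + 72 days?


Sunday

Start: Friday (index 4)
(4 + 72) mod 7
= 76 mod 7
= 6
Index 6 → Sunday


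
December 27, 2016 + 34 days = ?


Start: December 27, 2016
Add 34 days
December 27 → January 1: 31 - 27 + 1 = 5 days (34 - 5 = 29 left)
January 1 + 29 = January 30, 2017

January 30, 2017


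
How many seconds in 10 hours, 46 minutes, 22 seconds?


38782 seconds

Hours: 10 × 3600 = 36000
Minutes: 46 × 60 = 2760
Seconds: 22
Total = 36000 + 2760 + 22 = 38782


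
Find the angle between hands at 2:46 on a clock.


Hour hand = 2×30 + 46×0.5 = 83.0°
Minute hand = 46×6 = 276°
Difference = |83.0 - 276| = 193.0°
Since > 180°: 360 - 193.0 = 167.0°

167.0°


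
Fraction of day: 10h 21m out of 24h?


Total minutes: 10×60 + 21 = 621
Day = 24×60 = 1440 minutes
Fraction = 621/1440 ≈ 0.4313
As a percentage: 621/1440 × 100 ≈ 43.13%

0.4313 (43.13%)


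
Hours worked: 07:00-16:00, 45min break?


8h 15m (495 minutes)

Total time = (16×60+0) - (7×60+0)
= 960 - 420 = 540 min
Minus break: 540 - 45 = 495 min
= 8h 15m


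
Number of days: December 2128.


31 days

Month: December (month 12)
December has 31 days


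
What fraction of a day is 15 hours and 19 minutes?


Total minutes: 15×60 + 19 = 919
Day = 24×60 = 1440 minutes
Fraction = 919/1440 ≈ 0.6382
As a percentage: 919/1440 × 100 ≈ 63.82%

0.6382 (63.82%)


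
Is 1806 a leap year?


Rules: divisible by 4 AND (not by 100 OR by 400)
1806 ÷ 4 = 451 remainder 2 → not divisible by 4
Not divisible by 4 → not a leap year

No


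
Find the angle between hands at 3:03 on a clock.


73.5°

Hour hand = 3×30 + 3×0.5 = 91.5°
Minute hand = 3×6 = 18°
Difference = |91.5 - 18| = 73.5°


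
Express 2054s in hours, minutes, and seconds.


0h 34m 14s

Hours: 2054 ÷ 3600 = 0 remainder 2054
Minutes: 2054 ÷ 60 = 34 remainder 14
Seconds: 14


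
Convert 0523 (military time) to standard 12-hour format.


5:23 AM

Hour: 5
5 < 12 → AM


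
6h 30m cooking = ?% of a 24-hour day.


27.1%

Time: 390 minutes
Day: 1440 minutes
Percentage = (390/1440) × 100 ≈ 27.1%


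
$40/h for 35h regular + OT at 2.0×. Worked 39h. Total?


$1720.00

Regular: 35h × $40 = $1400.00
Overtime: 39 - 35 = 4h
OT pay: 4h × $40 × 2.0 = $320.00
Total = $1400.00 + $320.00 = $1720.00


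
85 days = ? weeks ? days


12 weeks 1 days

Weeks: 85 ÷ 7 = 12 remainder 1


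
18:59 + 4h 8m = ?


23:07

Start: 1139 minutes from midnight
Add: 248 minutes
Total: 1387 minutes
Hours: 1387 ÷ 60 = 23 remainder 7


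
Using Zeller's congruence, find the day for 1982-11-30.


Tuesday

Zeller's congruence:
q=30, m=11, k=82, j=19
h = (30 + ⌊13×12/5⌋ + 82 + ⌊82/4⌋ + ⌊19/4⌋ - 2×19) mod 7
= (30 + 31 + 82 + 20 + 4 - 38) mod 7
= 129 mod 7 = 3
h=3 → Tuesday


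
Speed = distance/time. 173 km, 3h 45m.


Distance: 173 km
Time: 3h 45m = 225 min = 225/60 = 15/4 hours
Speed = 173 ÷ (15/4) = 173 × 4 / 15 = 692/15 ≈ 46.1 km/h

46.1 km/h


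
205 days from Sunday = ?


Tuesday

Start: Sunday (index 6)
(6 + 205) mod 7
= 211 mod 7
= 1
Index 1 → Tuesday


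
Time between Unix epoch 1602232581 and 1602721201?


488620 seconds (135.7 hours / 5.66 days)

Difference = 1602721201 - 1602232581 = 488620 seconds
In hours: 488620 / 3600 ≈ 135.7
In days: 488620 / 86400 ≈ 5.66


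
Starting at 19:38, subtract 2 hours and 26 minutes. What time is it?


Start: 1178 minutes from midnight
Subtract: 146 minutes
Remaining: 1178 - 146 = 1032
Hours: 17, Minutes: 12

17:12


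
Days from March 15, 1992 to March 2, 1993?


352 days

From March 15, 1992 to March 2, 1993
Rest of March 1992: 31 - 15 = 16
Full months: April 30, May 31, June 30, July 31, August 31, September 30, October 31, November 30, December 31, January 31, February 1993 28
Days into March 1993: 2
Total = 16 + 30 + 31 + 30 + 31 + 31 + 30 + 31 + 30 + 31 + 31 + 28 + 2 = 352 days


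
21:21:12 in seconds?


76872 seconds

Hours: 21 × 3600 = 75600
Minutes: 21 × 60 = 1260
Seconds: 12
Total = 75600 + 1260 + 12 = 76872


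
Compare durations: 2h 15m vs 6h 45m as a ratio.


1:3 (0.33)

Duration 1: 135 minutes
Duration 2: 405 minutes
Ratio = 135:405
GCD = 135
Simplified = 1:3
As a decimal: 1/3 ≈ 0.33


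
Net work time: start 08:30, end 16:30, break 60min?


Total time = (16×60+30) - (8×60+30)
= 990 - 510 = 480 min
Minus break: 480 - 60 = 420 min
= 7h 0m

7h 0m (420 minutes)


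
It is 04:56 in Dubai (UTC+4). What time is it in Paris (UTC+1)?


01:56

Time difference = UTC+1 - UTC+4 = -3 hours
New hour = (4 -3) mod 24
= 1 mod 24 = 1
Minutes unchanged → 01:56


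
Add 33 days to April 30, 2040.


June 2, 2040

Start: April 30, 2040
Add 33 days
April 30 → May 1: 30 - 30 + 1 = 1 days (33 - 1 = 32 left)
May 1 → June 1: 31 - 1 + 1 = 31 days (32 - 31 = 1 left)
June 1 + 1 = June 2, 2040


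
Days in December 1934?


Month: December (month 12)
December has 31 days

31 days


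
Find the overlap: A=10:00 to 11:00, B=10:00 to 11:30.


60 minutes

Meeting A: 600-660 (in minutes from midnight)
Meeting B: 600-690
Overlap start = max(600, 600) = 600
Overlap end = min(660, 690) = 660
Overlap = max(0, 660 - 600) = 60 min


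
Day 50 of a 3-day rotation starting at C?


Shifts: A, B, C
Start: C (index 2)
Day 50: (2 + 50 - 1) mod 3
= 51 mod 3
= 0
Index 0 → shift A

Shift A


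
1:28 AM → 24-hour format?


01:28

Input: 1:28 AM
AM hour stays: 1


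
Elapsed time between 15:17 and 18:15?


2h 58m

End time in minutes: 18×60 + 15 = 1095
Start time in minutes: 15×60 + 17 = 917
Difference = 1095 - 917 = 178 minutes
= 2 hours 58 minutes


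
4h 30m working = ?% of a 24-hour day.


18.8%

Time: 270 minutes
Day: 1440 minutes
Percentage = (270/1440) × 100 ≈ 18.8%


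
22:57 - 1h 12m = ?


Start: 1377 minutes from midnight
Subtract: 72 minutes
Remaining: 1377 - 72 = 1305
Hours: 21, Minutes: 45

21:45


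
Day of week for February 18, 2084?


Zeller's congruence:
q=18, m=14, k=83, j=20
h = (18 + ⌊13×15/5⌋ + 83 + ⌊83/4⌋ + ⌊20/4⌋ - 2×20) mod 7
= (18 + 39 + 83 + 20 + 5 - 40) mod 7
= 125 mod 7 = 6
h=6 → Friday

Friday


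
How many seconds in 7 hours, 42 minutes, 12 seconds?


Hours: 7 × 3600 = 25200
Minutes: 42 × 60 = 2520
Seconds: 12
Total = 25200 + 2520 + 12 = 27732

27732 seconds


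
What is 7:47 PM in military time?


Input: 7:47 PM
PM: 7 + 12 = 19

19:47


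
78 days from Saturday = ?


Sunday

Start: Saturday (index 5)
(5 + 78) mod 7
= 83 mod 7
= 6
Index 6 → Sunday


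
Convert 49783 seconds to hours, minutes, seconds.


13h 49m 43s

Hours: 49783 ÷ 3600 = 13 remainder 2983
Minutes: 2983 ÷ 60 = 49 remainder 43
Seconds: 43


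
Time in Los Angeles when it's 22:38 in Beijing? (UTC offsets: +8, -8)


Time difference = UTC-8 - UTC+8 = -16 hours
New hour = (22 -16) mod 24
= 6 mod 24 = 6
Minutes unchanged → 06:38

06:38


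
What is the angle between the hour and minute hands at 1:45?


Hour hand = 1×30 + 45×0.5 = 52.5°
Minute hand = 45×6 = 270°
Difference = |52.5 - 270| = 217.5°
Since > 180°: 360 - 217.5 = 142.5°

142.5°


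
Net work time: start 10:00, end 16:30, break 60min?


5h 30m (330 minutes)

Total time = (16×60+30) - (10×60+0)
= 990 - 600 = 390 min
Minus break: 390 - 60 = 330 min
= 5h 30m


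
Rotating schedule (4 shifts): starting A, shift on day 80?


Shift D

Shifts: A, B, C, D
Start: A (index 0)
Day 80: (0 + 80 - 1) mod 4
= 79 mod 4
= 3
Index 3 → shift D


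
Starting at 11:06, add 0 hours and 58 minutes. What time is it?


12:04

Start: 666 minutes from midnight
Add: 58 minutes
Total: 724 minutes
Hours: 724 ÷ 60 = 12 remainder 4


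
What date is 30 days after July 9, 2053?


Start: July 9, 2053
Add 30 days
July 9 → August 1: 31 - 9 + 1 = 23 days (30 - 23 = 7 left)
August 1 + 7 = August 8, 2053

August 8, 2053


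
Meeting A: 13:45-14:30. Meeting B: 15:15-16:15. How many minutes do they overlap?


Meeting A: 825-870 (in minutes from midnight)
Meeting B: 915-975
Overlap start = max(825, 915) = 915
Overlap end = min(870, 975) = 870
Overlap = max(0, 870 - 915) = 0 min

0 minutes


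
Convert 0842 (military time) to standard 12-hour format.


Hour: 8
8 < 12 → AM

8:42 AM


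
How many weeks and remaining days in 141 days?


20 weeks 1 days

Weeks: 141 ÷ 7 = 20 remainder 1


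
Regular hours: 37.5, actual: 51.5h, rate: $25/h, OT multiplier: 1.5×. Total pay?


$1462.50

Regular: 37.5h × $25 = $937.50
Overtime: 51.5 - 37.5 = 14.0h
OT pay: 14.0h × $25 × 1.5 = $525.00
Total = $937.50 + $525.00 = $1462.50


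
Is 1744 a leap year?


Yes

Rules: divisible by 4 AND (not by 100 OR by 400)
1744 ÷ 4 = 436 exactly → divisible by 4
1744 ÷ 100 = 17 remainder 44 → not divisible by 100
Divisible by 4 but not by 100 → leap year


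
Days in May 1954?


31 days

Month: May (month 5)
May has 31 days


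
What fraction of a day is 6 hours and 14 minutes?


0.2597 (25.97%)

Total minutes: 6×60 + 14 = 374
Day = 24×60 = 1440 minutes
Fraction = 374/1440 ≈ 0.2597
As a percentage: 374/1440 × 100 ≈ 25.97%


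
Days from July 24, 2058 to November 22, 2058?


From July 24, 2058 to November 22, 2058
Rest of July 2058: 31 - 24 = 7
Full months: August 31, September 30, October 31
Days into November 2058: 22
Total = 7 + 31 + 30 + 31 + 22 = 121 days

121 days


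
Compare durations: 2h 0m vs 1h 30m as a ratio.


4:3 (1.33)

Duration 1: 120 minutes
Duration 2: 90 minutes
Ratio = 120:90
GCD = 30
Simplified = 4:3
As a decimal: 4/3 ≈ 1.33


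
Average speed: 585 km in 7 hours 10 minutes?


Distance: 585 km
Time: 7h 10m = 430 min = 430/60 = 43/6 hours
Speed = 585 ÷ (43/6) = 585 × 6 / 43 = 3510/43 ≈ 81.6 km/h

81.6 km/h


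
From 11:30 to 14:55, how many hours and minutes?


3h 25m

End time in minutes: 14×60 + 55 = 895
Start time in minutes: 11×60 + 30 = 690
Difference = 895 - 690 = 205 minutes
= 3 hours 25 minutes


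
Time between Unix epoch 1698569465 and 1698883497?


314032 seconds (87.2 hours / 3.63 days)

Difference = 1698883497 - 1698569465 = 314032 seconds
In hours: 314032 / 3600 ≈ 87.2
In days: 314032 / 86400 ≈ 3.63


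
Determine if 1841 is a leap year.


Rules: divisible by 4 AND (not by 100 OR by 400)
1841 ÷ 4 = 460 remainder 1 → not divisible by 4
Not divisible by 4 → not a leap year

No


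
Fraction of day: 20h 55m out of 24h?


0.8715 (87.15%)

Total minutes: 20×60 + 55 = 1255
Day = 24×60 = 1440 minutes
Fraction = 1255/1440 ≈ 0.8715
As a percentage: 1255/1440 × 100 ≈ 87.15%


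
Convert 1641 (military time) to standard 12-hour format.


4:41 PM

Hour: 16
16 - 12 = 4 → PM


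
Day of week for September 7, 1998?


Zeller's congruence:
q=7, m=9, k=98, j=19
h = (7 + ⌊13×10/5⌋ + 98 + ⌊98/4⌋ + ⌊19/4⌋ - 2×19) mod 7
= (7 + 26 + 98 + 24 + 4 - 38) mod 7
= 121 mod 7 = 2
h=2 → Monday

Monday


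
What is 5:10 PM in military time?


17:10

Input: 5:10 PM
PM: 5 + 12 = 17


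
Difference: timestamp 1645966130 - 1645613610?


352520 seconds (97.9 hours / 4.08 days)

Difference = 1645966130 - 1645613610 = 352520 seconds
In hours: 352520 / 3600 ≈ 97.9
In days: 352520 / 86400 ≈ 4.08


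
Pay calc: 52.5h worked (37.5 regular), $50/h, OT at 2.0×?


$3375.00

Regular: 37.5h × $50 = $1875.00
Overtime: 52.5 - 37.5 = 15.0h
OT pay: 15.0h × $50 × 2.0 = $1500.00
Total = $1875.00 + $1500.00 = $3375.00


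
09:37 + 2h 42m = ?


Start: 577 minutes from midnight
Add: 162 minutes
Total: 739 minutes
Hours: 739 ÷ 60 = 12 remainder 19

12:19


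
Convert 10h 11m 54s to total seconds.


36714 seconds

Hours: 10 × 3600 = 36000
Minutes: 11 × 60 = 660
Seconds: 54
Total = 36000 + 660 + 54 = 36714


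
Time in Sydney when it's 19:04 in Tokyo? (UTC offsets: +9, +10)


20:04

Time difference = UTC+10 - UTC+9 = +1 hours
New hour = (19 + 1) mod 24
= 20 mod 24 = 20
Minutes unchanged → 20:04


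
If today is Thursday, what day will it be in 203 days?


Start: Thursday (index 3)
(3 + 203) mod 7
= 206 mod 7
= 3
Index 3 → Thursday

Thursday


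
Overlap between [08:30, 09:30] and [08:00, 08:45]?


15 minutes

Meeting A: 510-570 (in minutes from midnight)
Meeting B: 480-525
Overlap start = max(510, 480) = 510
Overlap end = min(570, 525) = 525
Overlap = max(0, 525 - 510) = 15 min


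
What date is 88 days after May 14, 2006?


August 10, 2006

Start: May 14, 2006
Add 88 days
May 14 → June 1: 31 - 14 + 1 = 18 days (88 - 18 = 70 left)
June 1 → July 1: 30 - 1 + 1 = 30 days (70 - 30 = 40 left)
July 1 → August 1: 31 - 1 + 1 = 31 days (40 - 31 = 9 left)
August 1 + 9 = August 10, 2006


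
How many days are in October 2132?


31 days

Month: October (month 10)
October has 31 days


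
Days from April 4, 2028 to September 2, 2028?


151 days

From April 4, 2028 to September 2, 2028
Rest of April 2028: 30 - 4 = 26
Full months: May 31, June 30, July 31, August 31
Days into September 2028: 2
Total = 26 + 31 + 30 + 31 + 31 + 2 = 151 days


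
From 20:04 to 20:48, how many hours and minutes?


End time in minutes: 20×60 + 48 = 1248
Start time in minutes: 20×60 + 4 = 1204
Difference = 1248 - 1204 = 44 minutes
= 0 hours 44 minutes

0h 44m


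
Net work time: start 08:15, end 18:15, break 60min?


Total time = (18×60+15) - (8×60+15)
= 1095 - 495 = 600 min
Minus break: 600 - 60 = 540 min
= 9h 0m

9h 0m (540 minutes)


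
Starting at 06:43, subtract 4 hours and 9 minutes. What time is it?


02:34

Start: 403 minutes from midnight
Subtract: 249 minutes
Remaining: 403 - 249 = 154
Hours: 2, Minutes: 34


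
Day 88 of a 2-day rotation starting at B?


Shifts: A, B
Start: B (index 1)
Day 88: (1 + 88 - 1) mod 2
= 88 mod 2
= 0
Index 0 → shift A

Shift A


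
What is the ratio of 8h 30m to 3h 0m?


Duration 1: 510 minutes
Duration 2: 180 minutes
Ratio = 510:180
GCD = 30
Simplified = 17:6
As a decimal: 17/6 ≈ 2.83

17:6 (2.83)


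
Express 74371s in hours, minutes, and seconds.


20h 39m 31s

Hours: 74371 ÷ 3600 = 20 remainder 2371
Minutes: 2371 ÷ 60 = 39 remainder 31
Seconds: 31


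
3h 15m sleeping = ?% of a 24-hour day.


13.5%

Time: 195 minutes
Day: 1440 minutes
Percentage = (195/1440) × 100 ≈ 13.5%


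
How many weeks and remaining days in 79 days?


Weeks: 79 ÷ 7 = 11 remainder 2

11 weeks 2 days


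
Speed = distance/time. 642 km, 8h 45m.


Distance: 642 km
Time: 8h 45m = 525 min = 525/60 = 35/4 hours
Speed = 642 ÷ (35/4) = 642 × 4 / 35 = 2568/35 ≈ 73.4 km/h

73.4 km/h


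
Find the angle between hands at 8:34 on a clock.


Hour hand = 8×30 + 34×0.5 = 257.0°
Minute hand = 34×6 = 204°
Difference = |257.0 - 204| = 53.0°

53.0°


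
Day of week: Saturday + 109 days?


Start: Saturday (index 5)
(5 + 109) mod 7
= 114 mod 7
= 2
Index 2 → Wednesday

Wednesday


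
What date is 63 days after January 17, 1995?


Start: January 17, 1995
Add 63 days
January 17 → February 1: 31 - 17 + 1 = 15 days (63 - 15 = 48 left)
February 1 → March 1: 28 - 1 + 1 = 28 days (48 - 28 = 20 left)
March 1 + 20 = March 21, 1995

March 21, 1995


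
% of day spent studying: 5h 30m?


22.9%

Time: 330 minutes
Day: 1440 minutes
Percentage = (330/1440) × 100 ≈ 22.9%


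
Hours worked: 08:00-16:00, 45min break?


Total time = (16×60+0) - (8×60+0)
= 960 - 480 = 480 min
Minus break: 480 - 45 = 435 min
= 7h 15m

7h 15m (435 minutes)


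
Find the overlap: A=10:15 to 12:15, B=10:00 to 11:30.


Meeting A: 615-735 (in minutes from midnight)
Meeting B: 600-690
Overlap start = max(615, 600) = 615
Overlap end = min(735, 690) = 690
Overlap = max(0, 690 - 615) = 75 min

75 minutes


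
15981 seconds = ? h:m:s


4h 26m 21s

Hours: 15981 ÷ 3600 = 4 remainder 1581
Minutes: 1581 ÷ 60 = 26 remainder 21
Seconds: 21


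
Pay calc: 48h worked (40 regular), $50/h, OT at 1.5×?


$2600.00

Regular: 40h × $50 = $2000.00
Overtime: 48 - 40 = 8h
OT pay: 8h × $50 × 1.5 = $600.00
Total = $2000.00 + $600.00 = $2600.00


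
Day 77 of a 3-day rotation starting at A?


Shifts: A, B, C
Start: A (index 0)
Day 77: (0 + 77 - 1) mod 3
= 76 mod 3
= 1
Index 1 → shift B

Shift B


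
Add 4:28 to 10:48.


Start: 648 minutes from midnight
Add: 268 minutes
Total: 916 minutes
Hours: 916 ÷ 60 = 15 remainder 16

15:16


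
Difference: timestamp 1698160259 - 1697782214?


Difference = 1698160259 - 1697782214 = 378045 seconds
In hours: 378045 / 3600 ≈ 105.0
In days: 378045 / 86400 ≈ 4.38

378045 seconds (105.0 hours / 4.38 days)


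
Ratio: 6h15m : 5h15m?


Duration 1: 375 minutes
Duration 2: 315 minutes
Ratio = 375:315
GCD = 15
Simplified = 25:21
As a decimal: 25/21 ≈ 1.19

25:21 (1.19)


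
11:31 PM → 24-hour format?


23:31

Input: 11:31 PM
PM: 11 + 12 = 23


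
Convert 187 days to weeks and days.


26 weeks 5 days

Weeks: 187 ÷ 7 = 26 remainder 5


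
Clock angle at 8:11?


Hour hand = 8×30 + 11×0.5 = 245.5°
Minute hand = 11×6 = 66°
Difference = |245.5 - 66| = 179.5°

179.5°


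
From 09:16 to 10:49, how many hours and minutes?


End time in minutes: 10×60 + 49 = 649
Start time in minutes: 9×60 + 16 = 556
Difference = 649 - 556 = 93 minutes
= 1 hours 33 minutes

1h 33m


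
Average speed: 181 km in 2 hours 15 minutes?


80.4 km/h

Distance: 181 km
Time: 2h 15m = 135 min = 135/60 = 9/4 hours
Speed = 181 ÷ (9/4) = 181 × 4 / 9 = 724/9 ≈ 80.4 km/h


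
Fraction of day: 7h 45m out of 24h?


Total minutes: 7×60 + 45 = 465
Day = 24×60 = 1440 minutes
Fraction = 465/1440 ≈ 0.3229
As a percentage: 465/1440 × 100 ≈ 32.29%

0.3229 (32.29%)


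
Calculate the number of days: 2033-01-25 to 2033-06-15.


141 days

From January 25, 2033 to June 15, 2033
Rest of January 2033: 31 - 25 = 6
Full months: February 2033 28, March 31, April 30, May 31
Days into June 2033: 15
Total = 6 + 28 + 31 + 30 + 31 + 15 = 141 days


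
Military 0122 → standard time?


Hour: 1
1 < 12 → AM

1:22 AM


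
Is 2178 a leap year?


Rules: divisible by 4 AND (not by 100 OR by 400)
2178 ÷ 4 = 544 remainder 2 → not divisible by 4
Not divisible by 4 → not a leap year

No


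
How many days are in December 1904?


31 days

Month: December (month 12)
December has 31 days


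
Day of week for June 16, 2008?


Monday

Zeller's congruence:
q=16, m=6, k=8, j=20
h = (16 + ⌊13×7/5⌋ + 8 + ⌊8/4⌋ + ⌊20/4⌋ - 2×20) mod 7
= (16 + 18 + 8 + 2 + 5 - 40) mod 7
= 9 mod 7 = 2
h=2 → Monday


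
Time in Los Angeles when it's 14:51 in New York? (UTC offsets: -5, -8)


11:51

Time difference = UTC-8 - UTC-5 = -3 hours
New hour = (14 -3) mod 24
= 11 mod 24 = 11
Minutes unchanged → 11:51


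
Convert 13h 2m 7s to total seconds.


Hours: 13 × 3600 = 46800
Minutes: 2 × 60 = 120
Seconds: 7
Total = 46800 + 120 + 7 = 46927

46927 seconds


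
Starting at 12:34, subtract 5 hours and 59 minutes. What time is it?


06:35

Start: 754 minutes from midnight
Subtract: 359 minutes
Remaining: 754 - 359 = 395
Hours: 6, Minutes: 35


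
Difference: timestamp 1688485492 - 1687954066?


531426 seconds (147.6 hours / 6.15 days)

Difference = 1688485492 - 1687954066 = 531426 seconds
In hours: 531426 / 3600 ≈ 147.6
In days: 531426 / 86400 ≈ 6.15


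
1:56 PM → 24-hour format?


Input: 1:56 PM
PM: 1 + 12 = 13

13:56


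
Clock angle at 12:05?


27.5°

Hour hand (12 ≡ 0 on the dial): 0×30 + 5×0.5 = 2.5°
Minute hand = 5×6 = 30°
Difference = |2.5 - 30| = 27.5°


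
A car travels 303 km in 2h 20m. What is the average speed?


129.9 km/h

Distance: 303 km
Time: 2h 20m = 140 min = 140/60 = 7/3 hours
Speed = 303 ÷ (7/3) = 303 × 3 / 7 = 909/7 ≈ 129.9 km/h


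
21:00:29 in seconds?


Hours: 21 × 3600 = 75600
Minutes: 0 × 60 = 0
Seconds: 29
Total = 75600 + 0 + 29 = 75629

75629 seconds


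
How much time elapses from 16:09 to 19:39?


3h 30m

End time in minutes: 19×60 + 39 = 1179
Start time in minutes: 16×60 + 9 = 969
Difference = 1179 - 969 = 210 minutes
= 3 hours 30 minutes


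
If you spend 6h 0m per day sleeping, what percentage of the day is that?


Time: 360 minutes
Day: 1440 minutes
Percentage = (360/1440) × 100 = 25.0%

25.0%


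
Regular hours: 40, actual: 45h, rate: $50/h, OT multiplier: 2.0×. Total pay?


$2500.00

Regular: 40h × $50 = $2000.00
Overtime: 45 - 40 = 5h
OT pay: 5h × $50 × 2.0 = $500.00
Total = $2000.00 + $500.00 = $2500.00


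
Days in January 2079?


Month: January (month 1)
January has 31 days

31 days


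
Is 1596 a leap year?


Yes

Rules: divisible by 4 AND (not by 100 OR by 400)
1596 ÷ 4 = 399 exactly → divisible by 4
1596 ÷ 100 = 15 remainder 96 → not divisible by 100
Divisible by 4 but not by 100 → leap year


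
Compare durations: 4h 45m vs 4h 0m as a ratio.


19:16 (1.19)

Duration 1: 285 minutes
Duration 2: 240 minutes
Ratio = 285:240
GCD = 15
Simplified = 19:16
As a decimal: 19/16 ≈ 1.19


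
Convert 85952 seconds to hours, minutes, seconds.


Hours: 85952 ÷ 3600 = 23 remainder 3152
Minutes: 3152 ÷ 60 = 52 remainder 32
Seconds: 32

23h 52m 32s


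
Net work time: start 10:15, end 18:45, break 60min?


7h 30m (450 minutes)

Total time = (18×60+45) - (10×60+15)
= 1125 - 615 = 510 min
Minus break: 510 - 60 = 450 min
= 7h 30m


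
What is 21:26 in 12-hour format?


9:26 PM

Hour: 21
21 - 12 = 9 → PM


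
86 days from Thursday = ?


Saturday

Start: Thursday (index 3)
(3 + 86) mod 7
= 89 mod 7
= 5
Index 5 → Saturday


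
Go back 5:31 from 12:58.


07:27

Start: 778 minutes from midnight
Subtract: 331 minutes
Remaining: 778 - 331 = 447
Hours: 7, Minutes: 27


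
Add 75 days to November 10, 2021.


Start: November 10, 2021
Add 75 days
November 10 → December 1: 30 - 10 + 1 = 21 days (75 - 21 = 54 left)
December 1 → January 1: 31 - 1 + 1 = 31 days (54 - 31 = 23 left)
January 1 + 23 = January 24, 2022

January 24, 2022


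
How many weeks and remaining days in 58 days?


8 weeks 2 days

Weeks: 58 ÷ 7 = 8 remainder 2


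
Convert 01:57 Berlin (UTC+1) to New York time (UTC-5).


19:57 (previous day)

Time difference = UTC-5 - UTC+1 = -6 hours
New hour = (1 -6) mod 24
= -5 mod 24 = 19
Minutes unchanged → 19:57; -5 < 0 → previous day


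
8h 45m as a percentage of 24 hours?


Total minutes: 8×60 + 45 = 525
Day = 24×60 = 1440 minutes
Fraction = 525/1440 ≈ 0.3646
As a percentage: 525/1440 × 100 ≈ 36.46%

0.3646 (36.46%)


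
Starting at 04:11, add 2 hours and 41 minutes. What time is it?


Start: 251 minutes from midnight
Add: 161 minutes
Total: 412 minutes
Hours: 412 ÷ 60 = 6 remainder 52

06:52


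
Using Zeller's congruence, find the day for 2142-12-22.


Saturday

Zeller's congruence:
q=22, m=12, k=42, j=21
h = (22 + ⌊13×13/5⌋ + 42 + ⌊42/4⌋ + ⌊21/4⌋ - 2×21) mod 7
= (22 + 33 + 42 + 10 + 5 - 42) mod 7
= 70 mod 7 = 0
h=0 → Saturday


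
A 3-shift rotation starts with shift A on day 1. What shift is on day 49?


Shift A

Shifts: A, B, C
Start: A (index 0)
Day 49: (0 + 49 - 1) mod 3
= 48 mod 3
= 0
Index 0 → shift A


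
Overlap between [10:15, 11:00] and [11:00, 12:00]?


0 minutes

Meeting A: 615-660 (in minutes from midnight)
Meeting B: 660-720
Overlap start = max(615, 660) = 660
Overlap end = min(660, 720) = 660
Overlap = max(0, 660 - 660) = 0 min


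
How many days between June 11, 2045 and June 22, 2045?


From June 11, 2045 to June 22, 2045
Same month: 22 - 11 = 11 days

11 days


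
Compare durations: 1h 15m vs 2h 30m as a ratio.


1:2 (0.50)

Duration 1: 75 minutes
Duration 2: 150 minutes
Ratio = 75:150
GCD = 75
Simplified = 1:2
As a decimal: 1/2 = 0.50


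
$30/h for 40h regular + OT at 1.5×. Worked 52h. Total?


$1740.00

Regular: 40h × $30 = $1200.00
Overtime: 52 - 40 = 12h
OT pay: 12h × $30 × 1.5 = $540.00
Total = $1200.00 + $540.00 = $1740.00


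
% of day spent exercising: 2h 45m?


11.5%

Time: 165 minutes
Day: 1440 minutes
Percentage = (165/1440) × 100 ≈ 11.5%


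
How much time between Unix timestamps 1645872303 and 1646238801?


366498 seconds (101.8 hours / 4.24 days)

Difference = 1646238801 - 1645872303 = 366498 seconds
In hours: 366498 / 3600 ≈ 101.8
In days: 366498 / 86400 ≈ 4.24


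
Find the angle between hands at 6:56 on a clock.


128.0°

Hour hand = 6×30 + 56×0.5 = 208.0°
Minute hand = 56×6 = 336°
Difference = |208.0 - 336| = 128.0°


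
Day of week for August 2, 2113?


Wednesday

Zeller's congruence:
q=2, m=8, k=13, j=21
h = (2 + ⌊13×9/5⌋ + 13 + ⌊13/4⌋ + ⌊21/4⌋ - 2×21) mod 7
= (2 + 23 + 13 + 3 + 5 - 42) mod 7
= 4 mod 7 = 4
h=4 → Wednesday


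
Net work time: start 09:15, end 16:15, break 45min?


Total time = (16×60+15) - (9×60+15)
= 975 - 555 = 420 min
Minus break: 420 - 45 = 375 min
= 6h 15m

6h 15m (375 minutes)


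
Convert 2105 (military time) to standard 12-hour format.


9:05 PM

Hour: 21
21 - 12 = 9 → PM


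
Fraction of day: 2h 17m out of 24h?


0.0951 (9.51%)

Total minutes: 2×60 + 17 = 137
Day = 24×60 = 1440 minutes
Fraction = 137/1440 ≈ 0.0951
As a percentage: 137/1440 × 100 ≈ 9.51%


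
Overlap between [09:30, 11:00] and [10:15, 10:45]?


30 minutes

Meeting A: 570-660 (in minutes from midnight)
Meeting B: 615-645
Overlap start = max(570, 615) = 615
Overlap end = min(660, 645) = 645
Overlap = max(0, 645 - 615) = 30 min
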